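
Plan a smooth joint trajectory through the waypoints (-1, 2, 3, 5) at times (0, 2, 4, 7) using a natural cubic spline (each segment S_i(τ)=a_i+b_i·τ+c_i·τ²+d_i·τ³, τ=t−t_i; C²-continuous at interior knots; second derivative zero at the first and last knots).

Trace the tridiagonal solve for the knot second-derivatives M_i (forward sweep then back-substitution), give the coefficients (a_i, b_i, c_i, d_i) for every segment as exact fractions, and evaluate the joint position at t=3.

  seg 0: a=-1 b=101/57 c=0 d=-31/456
  seg 1: a=2 b=109/114 c=-31/76 d=41/456
  seg 2: a=3 b=23/57 c=5/38 d=-5/342
S(3) = 401/152

Δ: Δ0=3/2, Δ1=1/2, Δ2=2/3
row 1: diag=8, rhs=-6; c'=1/4, d'=-3/4
row 2: denom=10−2·1/4=19/2; d'=(1−2·-3/4)/(19/2)=5/19
back: M2=5/19
back: M1=-3/4−1/4·5/19=-31/38
M: M0=0, M1=-31/38, M2=5/19, M3=0
seg 0: a=-1, c=M0/2=0, d=(M1−M0)/(6·2)=-31/456, b=Δ0−h0·(2M0+M1)/6=101/57
seg 1: a=2, c=M1/2=-31/76, d=(M2−M1)/(6·2)=41/456, b=Δ1−h1·(2M1+M2)/6=109/114
seg 2: a=3, c=M2/2=5/38, d=(M3−M2)/(6·3)=-5/342, b=Δ2−h2·(2M2+M3)/6=23/57
t_q=3 → seg 1, τ=1; S=2+109/114·τ+-31/76·τ²+41/456·τ³=401/152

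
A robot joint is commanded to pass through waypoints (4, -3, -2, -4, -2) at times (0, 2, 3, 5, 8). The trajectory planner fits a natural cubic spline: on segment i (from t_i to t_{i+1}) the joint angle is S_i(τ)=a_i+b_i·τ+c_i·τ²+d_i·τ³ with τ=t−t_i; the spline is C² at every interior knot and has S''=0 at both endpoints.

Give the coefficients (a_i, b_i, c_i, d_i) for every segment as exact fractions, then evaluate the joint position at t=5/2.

  seg 0: a=4 b=-5075/978 c=0 d=413/978
  seg 1: a=-3 b=-119/978 c=413/163 d=-1381/978
  seg 2: a=-2 b=347/489 c=-555/326 d=829/1956
  seg 3: a=-4 b=-496/489 c=137/163 d=-137/1467
S(5/2) = -6791/2608

Δ: Δ0=-7/2, Δ1=1, Δ2=-1, Δ3=2/3
row 1: diag=6, rhs=27; c'=1/6, d'=9/2
row 2: denom=6−1·1/6=35/6; d'=(-12−1·9/2)/(35/6)=-99/35
row 3: denom=10−2·12/35=326/35; d'=(10−2·-99/35)/(326/35)=274/163
back: M3=274/163
back: M2=-99/35−12/35·274/163=-555/163
back: M1=9/2−1/6·-555/163=826/163
M: M0=0, M1=826/163, M2=-555/163, M3=274/163, M4=0
seg 0: a=4, c=M0/2=0, d=(M1−M0)/(6·2)=413/978, b=Δ0−h0·(2M0+M1)/6=-5075/978
seg 1: a=-3, c=M1/2=413/163, d=(M2−M1)/(6·1)=-1381/978, b=Δ1−h1·(2M1+M2)/6=-119/978
seg 2: a=-2, c=M2/2=-555/326, d=(M3−M2)/(6·2)=829/1956, b=Δ2−h2·(2M2+M3)/6=347/489
seg 3: a=-4, c=M3/2=137/163, d=(M4−M3)/(6·3)=-137/1467, b=Δ3−h3·(2M3+M4)/6=-496/489
t_q=5/2 → seg 1, τ=1/2; S=-3+-119/978·τ+413/163·τ²+-1381/978·τ³=-6791/2608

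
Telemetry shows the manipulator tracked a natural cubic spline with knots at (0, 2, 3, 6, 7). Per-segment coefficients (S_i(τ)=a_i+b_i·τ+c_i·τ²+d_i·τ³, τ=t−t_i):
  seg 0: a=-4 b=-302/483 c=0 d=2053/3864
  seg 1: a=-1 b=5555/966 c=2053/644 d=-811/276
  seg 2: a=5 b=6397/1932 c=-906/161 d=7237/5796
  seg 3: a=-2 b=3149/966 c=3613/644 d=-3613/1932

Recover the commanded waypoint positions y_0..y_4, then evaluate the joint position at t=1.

y_0=-4 y_1=-1 y_2=5 y_3=-2 y_4=5
S(1) = -5273/1288

y_0 = S_0(0) = a_0 = -4
y_1 = S_1(0) = a_1 = -1
y_2 = S_2(0) = a_2 = 5
y_3 = S_3(0) = a_3 = -2
y_4 = S_3(1) = 5
t_q=1 is in segment 0 (τ=1); S_0(τ)=-5273/1288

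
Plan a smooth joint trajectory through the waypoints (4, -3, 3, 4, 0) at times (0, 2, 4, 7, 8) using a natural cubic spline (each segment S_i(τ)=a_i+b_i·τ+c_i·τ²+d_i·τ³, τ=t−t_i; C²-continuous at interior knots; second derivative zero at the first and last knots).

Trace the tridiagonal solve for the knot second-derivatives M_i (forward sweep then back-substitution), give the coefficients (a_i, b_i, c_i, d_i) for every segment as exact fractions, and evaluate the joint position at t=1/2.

  seg 0: a=4 b=-8497/1608 c=0 d=2869/6432
  seg 1: a=-3 b=55/804 c=2869/1072 d=-3893/6432
  seg 2: a=3 b=5645/1608 c=-64/67 d=-167/4824
  seg 3: a=4 b=-2537/804 c=-679/536 d=679/1608
S(1/2) = 24247/17152

Δ: Δ0=-7/2, Δ1=3, Δ2=1/3, Δ3=-4
row 1: diag=8, rhs=39; c'=1/4, d'=39/8
row 2: denom=10−2·1/4=19/2; d'=(-16−2·39/8)/(19/2)=-103/38
row 3: denom=8−3·6/19=134/19; d'=(-26−3·-103/38)/(134/19)=-679/268
back: M3=-679/268
back: M2=-103/38−6/19·-679/268=-128/67
back: M1=39/8−1/4·-128/67=2869/536
M: M0=0, M1=2869/536, M2=-128/67, M3=-679/268, M4=0
seg 0: a=4, c=M0/2=0, d=(M1−M0)/(6·2)=2869/6432, b=Δ0−h0·(2M0+M1)/6=-8497/1608
seg 1: a=-3, c=M1/2=2869/1072, d=(M2−M1)/(6·2)=-3893/6432, b=Δ1−h1·(2M1+M2)/6=55/804
seg 2: a=3, c=M2/2=-64/67, d=(M3−M2)/(6·3)=-167/4824, b=Δ2−h2·(2M2+M3)/6=5645/1608
seg 3: a=4, c=M3/2=-679/536, d=(M4−M3)/(6·1)=679/1608, b=Δ3−h3·(2M3+M4)/6=-2537/804
t_q=1/2 → seg 0, τ=1/2; S=4+-8497/1608·τ+0·τ²+2869/6432·τ³=24247/17152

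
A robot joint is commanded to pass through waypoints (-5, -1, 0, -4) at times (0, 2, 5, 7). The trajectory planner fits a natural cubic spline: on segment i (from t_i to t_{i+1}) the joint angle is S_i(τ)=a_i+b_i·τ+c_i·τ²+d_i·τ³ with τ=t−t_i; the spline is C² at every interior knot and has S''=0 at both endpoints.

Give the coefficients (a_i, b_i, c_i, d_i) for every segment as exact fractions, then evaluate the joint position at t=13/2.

Δ: Δ0=2, Δ1=1/3, Δ2=-2
row 1: diag=10, rhs=-10; c'=3/10, d'=-1
row 2: denom=10−3·3/10=91/10; d'=(-14−3·-1)/(91/10)=-110/91
back: M2=-110/91
back: M1=-1−3/10·-110/91=-58/91
M: M0=0, M1=-58/91, M2=-110/91, M3=0
seg 0: a=-5, c=M0/2=0, d=(M1−M0)/(6·2)=-29/546, b=Δ0−h0·(2M0+M1)/6=604/273
seg 1: a=-1, c=M1/2=-29/91, d=(M2−M1)/(6·3)=-2/63, b=Δ1−h1·(2M1+M2)/6=430/273
seg 2: a=0, c=M2/2=-55/91, d=(M3−M2)/(6·2)=55/546, b=Δ2−h2·(2M2+M3)/6=-326/273
t_q=13/2 → seg 2, τ=3/2; S=0+-326/273·τ+-55/91·τ²+55/546·τ³=-4093/1456

  seg 0: a=-5 b=604/273 c=0 d=-29/546
  seg 1: a=-1 b=430/273 c=-29/91 d=-2/63
  seg 2: a=0 b=-326/273 c=-55/91 d=55/546
S(13/2) = -4093/1456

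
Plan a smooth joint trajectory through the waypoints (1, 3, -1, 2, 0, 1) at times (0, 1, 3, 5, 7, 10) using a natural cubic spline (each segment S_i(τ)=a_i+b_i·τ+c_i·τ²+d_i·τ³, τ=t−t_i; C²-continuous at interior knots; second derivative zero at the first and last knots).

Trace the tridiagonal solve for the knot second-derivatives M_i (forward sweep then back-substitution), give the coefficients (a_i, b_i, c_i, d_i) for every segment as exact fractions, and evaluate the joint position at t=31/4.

  seg 0: a=1 b=3421/1164 c=0 d=-1093/1164
  seg 1: a=3 b=71/582 c=-1093/388 d=511/582
  seg 2: a=-1 b=-355/582 c=951/388 d=-1625/2328
  seg 3: a=2 b=238/291 c=-337/194 d=241/582
  seg 4: a=0 b=-338/291 c=145/194 d=-145/1746
S(31/4) = -6031/12416

Δ: Δ0=2, Δ1=-2, Δ2=3/2, Δ3=-1, Δ4=1/3
row 1: diag=6, rhs=-24; c'=1/3, d'=-4
row 2: denom=8−2·1/3=22/3; d'=(21−2·-4)/(22/3)=87/22
row 3: denom=8−2·3/11=82/11; d'=(-15−2·87/22)/(82/11)=-126/41
row 4: denom=10−2·11/41=388/41; d'=(8−2·-126/41)/(388/41)=145/97
back: M4=145/97
back: M3=-126/41−11/41·145/97=-337/97
back: M2=87/22−3/11·-337/97=951/194
back: M1=-4−1/3·951/194=-1093/194
M: M0=0, M1=-1093/194, M2=951/194, M3=-337/97, M4=145/97, M5=0
seg 0: a=1, c=M0/2=0, d=(M1−M0)/(6·1)=-1093/1164, b=Δ0−h0·(2M0+M1)/6=3421/1164
seg 1: a=3, c=M1/2=-1093/388, d=(M2−M1)/(6·2)=511/582, b=Δ1−h1·(2M1+M2)/6=71/582
seg 2: a=-1, c=M2/2=951/388, d=(M3−M2)/(6·2)=-1625/2328, b=Δ2−h2·(2M2+M3)/6=-355/582
seg 3: a=2, c=M3/2=-337/194, d=(M4−M3)/(6·2)=241/582, b=Δ3−h3·(2M3+M4)/6=238/291
seg 4: a=0, c=M4/2=145/194, d=(M5−M4)/(6·3)=-145/1746, b=Δ4−h4·(2M4+M5)/6=-338/291
t_q=31/4 → seg 4, τ=3/4; S=0+-338/291·τ+145/194·τ²+-145/1746·τ³=-6031/12416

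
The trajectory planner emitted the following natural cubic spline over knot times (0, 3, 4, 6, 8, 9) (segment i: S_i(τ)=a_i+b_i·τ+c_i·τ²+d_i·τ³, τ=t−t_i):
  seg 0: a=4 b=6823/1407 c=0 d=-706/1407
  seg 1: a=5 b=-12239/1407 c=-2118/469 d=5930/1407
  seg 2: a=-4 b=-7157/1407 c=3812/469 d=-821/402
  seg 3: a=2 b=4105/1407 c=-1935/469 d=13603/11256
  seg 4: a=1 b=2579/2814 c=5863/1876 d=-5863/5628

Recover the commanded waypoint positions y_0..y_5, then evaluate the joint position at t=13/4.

y_0=4 y_1=5 y_2=-4 y_3=2 y_4=1 y_5=4
S(13/4) = 39155/15008

y_0 = S_0(0) = a_0 = 4
y_1 = S_1(0) = a_1 = 5
y_2 = S_2(0) = a_2 = -4
y_3 = S_3(0) = a_3 = 2
y_4 = S_4(0) = a_4 = 1
y_5 = S_4(1) = 4
t_q=13/4 is in segment 1 (τ=1/4); S_1(τ)=39155/15008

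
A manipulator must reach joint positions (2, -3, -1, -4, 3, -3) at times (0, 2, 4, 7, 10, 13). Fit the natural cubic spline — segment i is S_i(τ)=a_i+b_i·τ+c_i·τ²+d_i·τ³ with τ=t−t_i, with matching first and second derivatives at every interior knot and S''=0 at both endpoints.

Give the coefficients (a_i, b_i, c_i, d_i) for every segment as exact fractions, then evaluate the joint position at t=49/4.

  seg 0: a=2 b=-2825/783 c=0 d=1735/6264
  seg 1: a=-3 b=-445/1566 c=1735/1044 d=-1597/3132
  seg 2: a=-1 b=383/1566 c=-1459/1044 d=9233/28188
  seg 3: a=-4 b=2203/3132 c=1214/783 d=-9463/28188
  seg 4: a=3 b=1475/1566 c=-4607/3132 d=4607/28188
S(49/4) = -10373/22272

Δ: Δ0=-5/2, Δ1=1, Δ2=-1, Δ3=7/3, Δ4=-2
row 1: diag=8, rhs=21; c'=1/4, d'=21/8
row 2: denom=10−2·1/4=19/2; d'=(-12−2·21/8)/(19/2)=-69/38
row 3: denom=12−3·6/19=210/19; d'=(20−3·-69/38)/(210/19)=967/420
row 4: denom=12−3·19/70=783/70; d'=(-26−3·967/420)/(783/70)=-4607/1566
back: M4=-4607/1566
back: M3=967/420−19/70·-4607/1566=2428/783
back: M2=-69/38−6/19·2428/783=-1459/522
back: M1=21/8−1/4·-1459/522=1735/522
M: M0=0, M1=1735/522, M2=-1459/522, M3=2428/783, M4=-4607/1566, M5=0
seg 0: a=2, c=M0/2=0, d=(M1−M0)/(6·2)=1735/6264, b=Δ0−h0·(2M0+M1)/6=-2825/783
seg 1: a=-3, c=M1/2=1735/1044, d=(M2−M1)/(6·2)=-1597/3132, b=Δ1−h1·(2M1+M2)/6=-445/1566
seg 2: a=-1, c=M2/2=-1459/1044, d=(M3−M2)/(6·3)=9233/28188, b=Δ2−h2·(2M2+M3)/6=383/1566
seg 3: a=-4, c=M3/2=1214/783, d=(M4−M3)/(6·3)=-9463/28188, b=Δ3−h3·(2M3+M4)/6=2203/3132
seg 4: a=3, c=M4/2=-4607/3132, d=(M5−M4)/(6·3)=4607/28188, b=Δ4−h4·(2M4+M5)/6=1475/1566
t_q=49/4 → seg 4, τ=9/4; S=3+1475/1566·τ+-4607/3132·τ²+4607/28188·τ³=-10373/22272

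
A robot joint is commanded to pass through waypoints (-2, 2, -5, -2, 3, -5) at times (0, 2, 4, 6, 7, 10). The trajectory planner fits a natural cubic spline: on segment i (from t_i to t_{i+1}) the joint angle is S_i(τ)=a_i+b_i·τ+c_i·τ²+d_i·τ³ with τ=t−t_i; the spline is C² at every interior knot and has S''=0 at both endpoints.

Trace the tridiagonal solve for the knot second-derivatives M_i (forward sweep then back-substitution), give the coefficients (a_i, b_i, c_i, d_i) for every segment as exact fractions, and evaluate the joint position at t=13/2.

  seg 0: a=-2 b=7175/1923 c=0 d=-3329/7692
  seg 1: a=2 b=-2812/1923 c=-3329/1282 d=12137/15384
  seg 2: a=-5 b=-9161/3846 c=5479/2564 d=-1507/15384
  seg 3: a=-2 b=9596/1923 c=993/641 d=-2960/1923
  seg 4: a=3 b=6674/1923 c=-1967/641 d=1967/5769
S(13/2) = 1769/2564

Δ: Δ0=2, Δ1=-7/2, Δ2=3/2, Δ3=5, Δ4=-8/3
row 1: diag=8, rhs=-33; c'=1/4, d'=-33/8
row 2: denom=8−2·1/4=15/2; d'=(30−2·-33/8)/(15/2)=51/10
row 3: denom=6−2·4/15=82/15; d'=(21−2·51/10)/(82/15)=81/41
row 4: denom=8−1·15/82=641/82; d'=(-46−1·81/41)/(641/82)=-3934/641
back: M4=-3934/641
back: M3=81/41−15/82·-3934/641=1986/641
back: M2=51/10−4/15·1986/641=5479/1282
back: M1=-33/8−1/4·5479/1282=-3329/641
M: M0=0, M1=-3329/641, M2=5479/1282, M3=1986/641, M4=-3934/641, M5=0
seg 0: a=-2, c=M0/2=0, d=(M1−M0)/(6·2)=-3329/7692, b=Δ0−h0·(2M0+M1)/6=7175/1923
seg 1: a=2, c=M1/2=-3329/1282, d=(M2−M1)/(6·2)=12137/15384, b=Δ1−h1·(2M1+M2)/6=-2812/1923
seg 2: a=-5, c=M2/2=5479/2564, d=(M3−M2)/(6·2)=-1507/15384, b=Δ2−h2·(2M2+M3)/6=-9161/3846
seg 3: a=-2, c=M3/2=993/641, d=(M4−M3)/(6·1)=-2960/1923, b=Δ3−h3·(2M3+M4)/6=9596/1923
seg 4: a=3, c=M4/2=-1967/641, d=(M5−M4)/(6·3)=1967/5769, b=Δ4−h4·(2M4+M5)/6=6674/1923
t_q=13/2 → seg 3, τ=1/2; S=-2+9596/1923·τ+993/641·τ²+-2960/1923·τ³=1769/2564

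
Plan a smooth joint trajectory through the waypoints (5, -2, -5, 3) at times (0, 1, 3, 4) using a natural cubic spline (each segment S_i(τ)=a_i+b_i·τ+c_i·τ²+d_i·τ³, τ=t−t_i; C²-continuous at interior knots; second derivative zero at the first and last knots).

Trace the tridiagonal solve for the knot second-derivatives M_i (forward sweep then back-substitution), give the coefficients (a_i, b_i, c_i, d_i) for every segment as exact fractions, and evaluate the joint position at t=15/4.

  seg 0: a=5 b=-119/16 c=0 d=7/16
  seg 1: a=-2 b=-49/8 c=21/16 d=1/2
  seg 2: a=-5 b=41/8 c=69/16 d=-23/16
S(15/4) = 679/1024

Δ: Δ0=-7, Δ1=-3/2, Δ2=8
row 1: diag=6, rhs=33; c'=1/3, d'=11/2
row 2: denom=6−2·1/3=16/3; d'=(57−2·11/2)/(16/3)=69/8
back: M2=69/8
back: M1=11/2−1/3·69/8=21/8
M: M0=0, M1=21/8, M2=69/8, M3=0
seg 0: a=5, c=M0/2=0, d=(M1−M0)/(6·1)=7/16, b=Δ0−h0·(2M0+M1)/6=-119/16
seg 1: a=-2, c=M1/2=21/16, d=(M2−M1)/(6·2)=1/2, b=Δ1−h1·(2M1+M2)/6=-49/8
seg 2: a=-5, c=M2/2=69/16, d=(M3−M2)/(6·1)=-23/16, b=Δ2−h2·(2M2+M3)/6=41/8
t_q=15/4 → seg 2, τ=3/4; S=-5+41/8·τ+69/16·τ²+-23/16·τ³=679/1024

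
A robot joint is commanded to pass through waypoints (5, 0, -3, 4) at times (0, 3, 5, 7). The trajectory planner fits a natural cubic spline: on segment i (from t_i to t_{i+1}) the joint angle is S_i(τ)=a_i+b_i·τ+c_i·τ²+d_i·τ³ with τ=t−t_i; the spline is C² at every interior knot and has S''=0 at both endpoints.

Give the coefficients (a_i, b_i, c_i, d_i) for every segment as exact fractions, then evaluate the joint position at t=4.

  seg 0: a=5 b=-151/114 c=0 d=-13/342
  seg 1: a=0 b=-134/57 c=-13/38 d=175/456
  seg 2: a=-3 b=101/114 c=149/76 d=-149/456
S(4) = -351/152

Δ: Δ0=-5/3, Δ1=-3/2, Δ2=7/2
row 1: diag=10, rhs=1; c'=1/5, d'=1/10
row 2: denom=8−2·1/5=38/5; d'=(30−2·1/10)/(38/5)=149/38
back: M2=149/38
back: M1=1/10−1/5·149/38=-13/19
M: M0=0, M1=-13/19, M2=149/38, M3=0
seg 0: a=5, c=M0/2=0, d=(M1−M0)/(6·3)=-13/342, b=Δ0−h0·(2M0+M1)/6=-151/114
seg 1: a=0, c=M1/2=-13/38, d=(M2−M1)/(6·2)=175/456, b=Δ1−h1·(2M1+M2)/6=-134/57
seg 2: a=-3, c=M2/2=149/76, d=(M3−M2)/(6·2)=-149/456, b=Δ2−h2·(2M2+M3)/6=101/114
t_q=4 → seg 1, τ=1; S=0+-134/57·τ+-13/38·τ²+175/456·τ³=-351/152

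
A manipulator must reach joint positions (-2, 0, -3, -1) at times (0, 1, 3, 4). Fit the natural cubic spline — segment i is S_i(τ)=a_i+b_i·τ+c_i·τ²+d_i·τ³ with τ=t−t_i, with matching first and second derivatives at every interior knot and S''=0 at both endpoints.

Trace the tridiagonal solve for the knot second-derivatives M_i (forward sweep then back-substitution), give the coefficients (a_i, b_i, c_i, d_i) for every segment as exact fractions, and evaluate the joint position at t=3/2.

Δ: Δ0=2, Δ1=-3/2, Δ2=2
row 1: diag=6, rhs=-21; c'=1/3, d'=-7/2
row 2: denom=6−2·1/3=16/3; d'=(21−2·-7/2)/(16/3)=21/4
back: M2=21/4
back: M1=-7/2−1/3·21/4=-21/4
M: M0=0, M1=-21/4, M2=21/4, M3=0
seg 0: a=-2, c=M0/2=0, d=(M1−M0)/(6·1)=-7/8, b=Δ0−h0·(2M0+M1)/6=23/8
seg 1: a=0, c=M1/2=-21/8, d=(M2−M1)/(6·2)=7/8, b=Δ1−h1·(2M1+M2)/6=1/4
seg 2: a=-3, c=M2/2=21/8, d=(M3−M2)/(6·1)=-7/8, b=Δ2−h2·(2M2+M3)/6=1/4
t_q=3/2 → seg 1, τ=1/2; S=0+1/4·τ+-21/8·τ²+7/8·τ³=-27/64

  seg 0: a=-2 b=23/8 c=0 d=-7/8
  seg 1: a=0 b=1/4 c=-21/8 d=7/8
  seg 2: a=-3 b=1/4 c=21/8 d=-7/8
S(3/2) = -27/64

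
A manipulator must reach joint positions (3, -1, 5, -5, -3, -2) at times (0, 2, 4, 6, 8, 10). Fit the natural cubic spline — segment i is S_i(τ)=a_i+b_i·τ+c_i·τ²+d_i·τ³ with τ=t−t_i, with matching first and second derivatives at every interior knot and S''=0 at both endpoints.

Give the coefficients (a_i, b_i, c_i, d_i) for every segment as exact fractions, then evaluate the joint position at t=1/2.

  seg 0: a=3 b=-1685/418 c=0 d=849/1672
  seg 1: a=-1 b=431/209 c=2547/836 d=-2155/1672
  seg 2: a=5 b=-509/418 c=-1959/418 d=123/88
  seg 3: a=-5 b=-667/209 c=3093/836 d=-1341/1672
  seg 4: a=-3 b=829/418 c=-465/418 d=155/836
S(1/2) = 14017/13376

Δ: Δ0=-2, Δ1=3, Δ2=-5, Δ3=1, Δ4=1/2
row 1: diag=8, rhs=30; c'=1/4, d'=15/4
row 2: denom=8−2·1/4=15/2; d'=(-48−2·15/4)/(15/2)=-37/5
row 3: denom=8−2·4/15=112/15; d'=(36−2·-37/5)/(112/15)=381/56
row 4: denom=8−2·15/56=209/28; d'=(-3−2·381/56)/(209/28)=-465/209
back: M4=-465/209
back: M3=381/56−15/56·-465/209=3093/418
back: M2=-37/5−4/15·3093/418=-1959/209
back: M1=15/4−1/4·-1959/209=2547/418
M: M0=0, M1=2547/418, M2=-1959/209, M3=3093/418, M4=-465/209, M5=0
seg 0: a=3, c=M0/2=0, d=(M1−M0)/(6·2)=849/1672, b=Δ0−h0·(2M0+M1)/6=-1685/418
seg 1: a=-1, c=M1/2=2547/836, d=(M2−M1)/(6·2)=-2155/1672, b=Δ1−h1·(2M1+M2)/6=431/209
seg 2: a=5, c=M2/2=-1959/418, d=(M3−M2)/(6·2)=123/88, b=Δ2−h2·(2M2+M3)/6=-509/418
seg 3: a=-5, c=M3/2=3093/836, d=(M4−M3)/(6·2)=-1341/1672, b=Δ3−h3·(2M3+M4)/6=-667/209
seg 4: a=-3, c=M4/2=-465/418, d=(M5−M4)/(6·2)=155/836, b=Δ4−h4·(2M4+M5)/6=829/418
t_q=1/2 → seg 0, τ=1/2; S=3+-1685/418·τ+0·τ²+849/1672·τ³=14017/13376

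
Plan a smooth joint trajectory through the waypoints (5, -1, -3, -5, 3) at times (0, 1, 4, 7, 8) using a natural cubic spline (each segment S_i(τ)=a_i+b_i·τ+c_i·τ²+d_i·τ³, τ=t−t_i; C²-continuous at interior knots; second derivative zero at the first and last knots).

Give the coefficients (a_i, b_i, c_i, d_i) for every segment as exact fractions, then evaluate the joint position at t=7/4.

  seg 0: a=5 b=-2143/312 c=0 d=271/312
  seg 1: a=-1 b=-665/156 c=271/104 d=-439/936
  seg 2: a=-3 b=-31/24 c=-21/13 d=569/936
  seg 3: a=-5 b=847/156 c=401/104 d=-401/312
S(7/4) = -19497/6656

Δ: Δ0=-6, Δ1=-2/3, Δ2=-2/3, Δ3=8
row 1: diag=8, rhs=32; c'=3/8, d'=4
row 2: denom=12−3·3/8=87/8; d'=(0−3·4)/(87/8)=-32/29
row 3: denom=8−3·8/29=208/29; d'=(52−3·-32/29)/(208/29)=401/52
back: M3=401/52
back: M2=-32/29−8/29·401/52=-42/13
back: M1=4−3/8·-42/13=271/52
M: M0=0, M1=271/52, M2=-42/13, M3=401/52, M4=0
seg 0: a=5, c=M0/2=0, d=(M1−M0)/(6·1)=271/312, b=Δ0−h0·(2M0+M1)/6=-2143/312
seg 1: a=-1, c=M1/2=271/104, d=(M2−M1)/(6·3)=-439/936, b=Δ1−h1·(2M1+M2)/6=-665/156
seg 2: a=-3, c=M2/2=-21/13, d=(M3−M2)/(6·3)=569/936, b=Δ2−h2·(2M2+M3)/6=-31/24
seg 3: a=-5, c=M3/2=401/104, d=(M4−M3)/(6·1)=-401/312, b=Δ3−h3·(2M3+M4)/6=847/156
t_q=7/4 → seg 1, τ=3/4; S=-1+-665/156·τ+271/104·τ²+-439/936·τ³=-19497/6656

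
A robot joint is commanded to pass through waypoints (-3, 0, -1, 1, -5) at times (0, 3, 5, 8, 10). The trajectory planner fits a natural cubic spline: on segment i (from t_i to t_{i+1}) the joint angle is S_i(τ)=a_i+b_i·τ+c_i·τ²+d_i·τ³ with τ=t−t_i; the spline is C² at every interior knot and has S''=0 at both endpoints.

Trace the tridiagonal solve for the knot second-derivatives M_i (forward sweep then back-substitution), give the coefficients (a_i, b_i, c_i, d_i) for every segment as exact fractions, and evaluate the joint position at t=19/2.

  seg 0: a=-3 b=2831/1740 c=0 d=-1091/15660
  seg 1: a=0 b=-221/870 c=-1091/1740 d=877/3480
  seg 2: a=-1 b=38/145 c=77/87 d=-979/3915
  seg 3: a=1 b=-171/145 c=-198/145 d=33/145
S(19/2) = -713/232

Δ: Δ0=1, Δ1=-1/2, Δ2=2/3, Δ3=-3
row 1: diag=10, rhs=-9; c'=1/5, d'=-9/10
row 2: denom=10−2·1/5=48/5; d'=(7−2·-9/10)/(48/5)=11/12
row 3: denom=10−3·5/16=145/16; d'=(-22−3·11/12)/(145/16)=-396/145
back: M3=-396/145
back: M2=11/12−5/16·-396/145=154/87
back: M1=-9/10−1/5·154/87=-1091/870
M: M0=0, M1=-1091/870, M2=154/87, M3=-396/145, M4=0
seg 0: a=-3, c=M0/2=0, d=(M1−M0)/(6·3)=-1091/15660, b=Δ0−h0·(2M0+M1)/6=2831/1740
seg 1: a=0, c=M1/2=-1091/1740, d=(M2−M1)/(6·2)=877/3480, b=Δ1−h1·(2M1+M2)/6=-221/870
seg 2: a=-1, c=M2/2=77/87, d=(M3−M2)/(6·3)=-979/3915, b=Δ2−h2·(2M2+M3)/6=38/145
seg 3: a=1, c=M3/2=-198/145, d=(M4−M3)/(6·2)=33/145, b=Δ3−h3·(2M3+M4)/6=-171/145
t_q=19/2 → seg 3, τ=3/2; S=1+-171/145·τ+-198/145·τ²+33/145·τ³=-713/232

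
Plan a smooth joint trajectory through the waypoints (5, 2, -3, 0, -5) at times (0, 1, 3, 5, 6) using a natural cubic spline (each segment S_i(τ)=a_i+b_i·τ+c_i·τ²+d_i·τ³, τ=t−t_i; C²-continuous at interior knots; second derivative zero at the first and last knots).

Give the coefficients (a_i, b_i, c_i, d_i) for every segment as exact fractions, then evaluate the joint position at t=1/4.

  seg 0: a=5 b=-167/60 c=0 d=-13/60
  seg 1: a=2 b=-103/30 c=-13/20 d=67/120
  seg 2: a=-3 b=2/3 c=27/10 d=-137/120
  seg 3: a=0 b=-67/30 c=-83/20 d=83/60
S(1/4) = 1101/256

Δ: Δ0=-3, Δ1=-5/2, Δ2=3/2, Δ3=-5
row 1: diag=6, rhs=3; c'=1/3, d'=1/2
row 2: denom=8−2·1/3=22/3; d'=(24−2·1/2)/(22/3)=69/22
row 3: denom=6−2·3/11=60/11; d'=(-39−2·69/22)/(60/11)=-83/10
back: M3=-83/10
back: M2=69/22−3/11·-83/10=27/5
back: M1=1/2−1/3·27/5=-13/10
M: M0=0, M1=-13/10, M2=27/5, M3=-83/10, M4=0
seg 0: a=5, c=M0/2=0, d=(M1−M0)/(6·1)=-13/60, b=Δ0−h0·(2M0+M1)/6=-167/60
seg 1: a=2, c=M1/2=-13/20, d=(M2−M1)/(6·2)=67/120, b=Δ1−h1·(2M1+M2)/6=-103/30
seg 2: a=-3, c=M2/2=27/10, d=(M3−M2)/(6·2)=-137/120, b=Δ2−h2·(2M2+M3)/6=2/3
seg 3: a=0, c=M3/2=-83/20, d=(M4−M3)/(6·1)=83/60, b=Δ3−h3·(2M3+M4)/6=-67/30
t_q=1/4 → seg 0, τ=1/4; S=5+-167/60·τ+0·τ²+-13/60·τ³=1101/256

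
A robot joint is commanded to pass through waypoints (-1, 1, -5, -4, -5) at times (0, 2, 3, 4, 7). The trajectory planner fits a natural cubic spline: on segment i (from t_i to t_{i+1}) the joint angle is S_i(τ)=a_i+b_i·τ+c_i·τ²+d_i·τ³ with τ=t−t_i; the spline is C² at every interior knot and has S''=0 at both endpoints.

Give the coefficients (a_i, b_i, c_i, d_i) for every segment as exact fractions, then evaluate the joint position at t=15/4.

Δ: Δ0=1, Δ1=-6, Δ2=1, Δ3=-1/3
row 1: diag=6, rhs=-42; c'=1/6, d'=-7
row 2: denom=4−1·1/6=23/6; d'=(42−1·-7)/(23/6)=294/23
row 3: denom=8−1·6/23=178/23; d'=(-8−1·294/23)/(178/23)=-239/89
back: M3=-239/89
back: M2=294/23−6/23·-239/89=1200/89
back: M1=-7−1/6·1200/89=-823/89
M: M0=0, M1=-823/89, M2=1200/89, M3=-239/89, M4=0
seg 0: a=-1, c=M0/2=0, d=(M1−M0)/(6·2)=-823/1068, b=Δ0−h0·(2M0+M1)/6=1090/267
seg 1: a=1, c=M1/2=-823/178, d=(M2−M1)/(6·1)=2023/534, b=Δ1−h1·(2M1+M2)/6=-1379/267
seg 2: a=-5, c=M2/2=600/89, d=(M3−M2)/(6·1)=-1439/534, b=Δ2−h2·(2M2+M3)/6=-1627/534
seg 3: a=-4, c=M3/2=-239/178, d=(M4−M3)/(6·3)=239/1602, b=Δ3−h3·(2M3+M4)/6=628/267
t_q=15/4 → seg 2, τ=3/4; S=-5+-1627/534·τ+600/89·τ²+-1439/534·τ³=-52743/11392

  seg 0: a=-1 b=1090/267 c=0 d=-823/1068
  seg 1: a=1 b=-1379/267 c=-823/178 d=2023/534
  seg 2: a=-5 b=-1627/534 c=600/89 d=-1439/534
  seg 3: a=-4 b=628/267 c=-239/178 d=239/1602
S(15/4) = -52743/11392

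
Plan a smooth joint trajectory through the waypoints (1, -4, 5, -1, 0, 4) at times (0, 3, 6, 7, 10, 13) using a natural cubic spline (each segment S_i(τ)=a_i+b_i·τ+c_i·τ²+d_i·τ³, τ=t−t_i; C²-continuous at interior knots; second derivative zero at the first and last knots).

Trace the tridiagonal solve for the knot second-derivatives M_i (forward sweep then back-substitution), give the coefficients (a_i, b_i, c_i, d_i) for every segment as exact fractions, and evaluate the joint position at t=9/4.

Δ: Δ0=-5/3, Δ1=3, Δ2=-6, Δ3=1/3, Δ4=4/3
row 1: diag=12, rhs=28; c'=1/4, d'=7/3
row 2: denom=8−3·1/4=29/4; d'=(-54−3·7/3)/(29/4)=-244/29
row 3: denom=8−1·4/29=228/29; d'=(38−1·-244/29)/(228/29)=673/114
row 4: denom=12−3·29/76=825/76; d'=(6−3·673/114)/(825/76)=-178/165
back: M4=-178/165
back: M3=673/114−29/76·-178/165=1042/165
back: M2=-244/29−4/29·1042/165=-1532/165
back: M1=7/3−1/4·-1532/165=256/55
M: M0=0, M1=256/55, M2=-1532/165, M3=1042/165, M4=-178/165, M5=0
seg 0: a=1, c=M0/2=0, d=(M1−M0)/(6·3)=128/495, b=Δ0−h0·(2M0+M1)/6=-659/165
seg 1: a=-4, c=M1/2=128/55, d=(M2−M1)/(6·3)=-230/297, b=Δ1−h1·(2M1+M2)/6=493/165
seg 2: a=5, c=M2/2=-766/165, d=(M3−M2)/(6·1)=13/5, b=Δ2−h2·(2M2+M3)/6=-653/165
seg 3: a=-1, c=M3/2=521/165, d=(M4−M3)/(6·3)=-122/297, b=Δ3−h3·(2M3+M4)/6=-898/165
seg 4: a=0, c=M4/2=-89/165, d=(M5−M4)/(6·3)=89/1485, b=Δ4−h4·(2M4+M5)/6=398/165
t_q=9/4 → seg 0, τ=9/4; S=1+-659/165·τ+0·τ²+128/495·τ³=-1109/220

  seg 0: a=1 b=-659/165 c=0 d=128/495
  seg 1: a=-4 b=493/165 c=128/55 d=-230/297
  seg 2: a=5 b=-653/165 c=-766/165 d=13/5
  seg 3: a=-1 b=-898/165 c=521/165 d=-122/297
  seg 4: a=0 b=398/165 c=-89/165 d=89/1485
S(9/4) = -1109/220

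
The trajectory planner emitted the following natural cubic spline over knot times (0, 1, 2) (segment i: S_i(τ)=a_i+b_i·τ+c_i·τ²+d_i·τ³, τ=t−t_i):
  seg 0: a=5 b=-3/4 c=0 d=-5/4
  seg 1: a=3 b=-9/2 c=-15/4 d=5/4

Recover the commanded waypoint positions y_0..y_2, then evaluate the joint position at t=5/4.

y_0=5 y_1=3 y_2=-4
S(5/4) = 425/256

y_0 = S_0(0) = a_0 = 5
y_1 = S_1(0) = a_1 = 3
y_2 = S_1(1) = -4
t_q=5/4 is in segment 1 (τ=1/4); S_1(τ)=425/256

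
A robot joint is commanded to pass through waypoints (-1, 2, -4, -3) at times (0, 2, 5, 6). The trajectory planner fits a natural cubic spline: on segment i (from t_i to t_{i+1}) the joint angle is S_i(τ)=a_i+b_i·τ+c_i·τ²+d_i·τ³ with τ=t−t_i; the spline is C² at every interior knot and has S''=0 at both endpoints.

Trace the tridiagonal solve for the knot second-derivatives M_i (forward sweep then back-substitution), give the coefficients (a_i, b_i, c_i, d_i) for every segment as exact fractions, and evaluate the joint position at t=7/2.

  seg 0: a=-1 b=361/142 c=0 d=-37/142
  seg 1: a=2 b=-83/142 c=-111/71 d=155/426
  seg 2: a=-4 b=-10/71 c=243/142 d=-81/142
S(7/2) = -1325/1136

Δ: Δ0=3/2, Δ1=-2, Δ2=1
row 1: diag=10, rhs=-21; c'=3/10, d'=-21/10
row 2: denom=8−3·3/10=71/10; d'=(18−3·-21/10)/(71/10)=243/71
back: M2=243/71
back: M1=-21/10−3/10·243/71=-222/71
M: M0=0, M1=-222/71, M2=243/71, M3=0
seg 0: a=-1, c=M0/2=0, d=(M1−M0)/(6·2)=-37/142, b=Δ0−h0·(2M0+M1)/6=361/142
seg 1: a=2, c=M1/2=-111/71, d=(M2−M1)/(6·3)=155/426, b=Δ1−h1·(2M1+M2)/6=-83/142
seg 2: a=-4, c=M2/2=243/142, d=(M3−M2)/(6·1)=-81/142, b=Δ2−h2·(2M2+M3)/6=-10/71
t_q=7/2 → seg 1, τ=3/2; S=2+-83/142·τ+-111/71·τ²+155/426·τ³=-1325/1136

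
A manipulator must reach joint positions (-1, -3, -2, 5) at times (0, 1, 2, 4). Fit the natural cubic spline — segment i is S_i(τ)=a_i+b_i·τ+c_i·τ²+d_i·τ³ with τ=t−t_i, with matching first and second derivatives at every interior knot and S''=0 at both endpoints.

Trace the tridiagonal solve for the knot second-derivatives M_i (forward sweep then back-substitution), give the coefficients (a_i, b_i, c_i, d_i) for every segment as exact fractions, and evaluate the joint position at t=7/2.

Δ: Δ0=-2, Δ1=1, Δ2=7/2
row 1: diag=4, rhs=18; c'=1/4, d'=9/2
row 2: denom=6−1·1/4=23/4; d'=(15−1·9/2)/(23/4)=42/23
back: M2=42/23
back: M1=9/2−1/4·42/23=93/23
M: M0=0, M1=93/23, M2=42/23, M3=0
seg 0: a=-1, c=M0/2=0, d=(M1−M0)/(6·1)=31/46, b=Δ0−h0·(2M0+M1)/6=-123/46
seg 1: a=-3, c=M1/2=93/46, d=(M2−M1)/(6·1)=-17/46, b=Δ1−h1·(2M1+M2)/6=-15/23
seg 2: a=-2, c=M2/2=21/23, d=(M3−M2)/(6·2)=-7/46, b=Δ2−h2·(2M2+M3)/6=105/46
t_q=7/2 → seg 2, τ=3/2; S=-2+105/46·τ+21/23·τ²+-7/46·τ³=1091/368

  seg 0: a=-1 b=-123/46 c=0 d=31/46
  seg 1: a=-3 b=-15/23 c=93/46 d=-17/46
  seg 2: a=-2 b=105/46 c=21/23 d=-7/46
S(7/2) = 1091/368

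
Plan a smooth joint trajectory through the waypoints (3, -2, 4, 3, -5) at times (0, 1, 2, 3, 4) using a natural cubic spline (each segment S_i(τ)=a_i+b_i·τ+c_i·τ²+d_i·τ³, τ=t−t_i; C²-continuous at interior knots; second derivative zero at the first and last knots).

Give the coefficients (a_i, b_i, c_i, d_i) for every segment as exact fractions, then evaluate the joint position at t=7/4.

Δ: Δ0=-5, Δ1=6, Δ2=-1, Δ3=-8
row 1: diag=4, rhs=66; c'=1/4, d'=33/2
row 2: denom=4−1·1/4=15/4; d'=(-42−1·33/2)/(15/4)=-78/5
row 3: denom=4−1·4/15=56/15; d'=(-42−1·-78/5)/(56/15)=-99/14
back: M3=-99/14
back: M2=-78/5−4/15·-99/14=-96/7
back: M1=33/2−1/4·-96/7=279/14
M: M0=0, M1=279/14, M2=-96/7, M3=-99/14, M4=0
seg 0: a=3, c=M0/2=0, d=(M1−M0)/(6·1)=93/28, b=Δ0−h0·(2M0+M1)/6=-233/28
seg 1: a=-2, c=M1/2=279/28, d=(M2−M1)/(6·1)=-157/28, b=Δ1−h1·(2M1+M2)/6=23/14
seg 2: a=4, c=M2/2=-48/7, d=(M3−M2)/(6·1)=31/28, b=Δ2−h2·(2M2+M3)/6=19/4
seg 3: a=3, c=M3/2=-99/28, d=(M4−M3)/(6·1)=33/28, b=Δ3−h3·(2M3+M4)/6=-79/14
t_q=7/4 → seg 1, τ=3/4; S=-2+23/14·τ+279/28·τ²+-157/28·τ³=4429/1792

  seg 0: a=3 b=-233/28 c=0 d=93/28
  seg 1: a=-2 b=23/14 c=279/28 d=-157/28
  seg 2: a=4 b=19/4 c=-48/7 d=31/28
  seg 3: a=3 b=-79/14 c=-99/28 d=33/28
S(7/4) = 4429/1792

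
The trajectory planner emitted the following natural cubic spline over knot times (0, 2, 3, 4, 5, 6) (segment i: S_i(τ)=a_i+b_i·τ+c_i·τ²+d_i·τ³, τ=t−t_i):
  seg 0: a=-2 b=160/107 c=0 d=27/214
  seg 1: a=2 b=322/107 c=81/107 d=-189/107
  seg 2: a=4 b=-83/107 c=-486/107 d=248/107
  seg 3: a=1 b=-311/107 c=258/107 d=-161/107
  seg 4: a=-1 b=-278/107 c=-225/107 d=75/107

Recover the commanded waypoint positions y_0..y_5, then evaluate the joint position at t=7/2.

y_0 = S_0(0) = a_0 = -2
y_1 = S_1(0) = a_1 = 2
y_2 = S_2(0) = a_2 = 4
y_3 = S_3(0) = a_3 = 1
y_4 = S_4(0) = a_4 = -1
y_5 = S_4(1) = -5
t_q=7/2 is in segment 2 (τ=1/2); S_2(τ)=296/107

y_0=-2 y_1=2 y_2=4 y_3=1 y_4=-1 y_5=-5
S(7/2) = 296/107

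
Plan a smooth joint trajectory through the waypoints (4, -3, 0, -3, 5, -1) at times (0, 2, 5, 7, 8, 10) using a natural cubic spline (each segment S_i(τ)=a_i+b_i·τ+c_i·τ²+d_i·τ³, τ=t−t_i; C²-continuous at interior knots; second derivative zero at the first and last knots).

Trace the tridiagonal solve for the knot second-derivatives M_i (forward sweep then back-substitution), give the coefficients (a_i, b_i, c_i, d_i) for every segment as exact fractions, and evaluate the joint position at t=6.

Δ: Δ0=-7/2, Δ1=1, Δ2=-3/2, Δ3=8, Δ4=-3
row 1: diag=10, rhs=27; c'=3/10, d'=27/10
row 2: denom=10−3·3/10=91/10; d'=(-15−3·27/10)/(91/10)=-33/13
row 3: denom=6−2·20/91=506/91; d'=(57−2·-33/13)/(506/91)=5649/506
row 4: denom=6−1·91/506=2945/506; d'=(-66−1·5649/506)/(2945/506)=-411/31
back: M4=-411/31
back: M3=5649/506−91/506·-411/31=420/31
back: M2=-33/13−20/91·420/31=-171/31
back: M1=27/10−3/10·-171/31=135/31
M: M0=0, M1=135/31, M2=-171/31, M3=420/31, M4=-411/31, M5=0
seg 0: a=4, c=M0/2=0, d=(M1−M0)/(6·2)=45/124, b=Δ0−h0·(2M0+M1)/6=-307/62
seg 1: a=-3, c=M1/2=135/62, d=(M2−M1)/(6·3)=-17/31, b=Δ1−h1·(2M1+M2)/6=-37/62
seg 2: a=0, c=M2/2=-171/62, d=(M3−M2)/(6·2)=197/124, b=Δ2−h2·(2M2+M3)/6=-145/62
seg 3: a=-3, c=M3/2=210/31, d=(M4−M3)/(6·1)=-277/62, b=Δ3−h3·(2M3+M4)/6=353/62
seg 4: a=5, c=M4/2=-411/62, d=(M5−M4)/(6·2)=137/124, b=Δ4−h4·(2M4+M5)/6=181/31
t_q=6 → seg 2, τ=1; S=0+-145/62·τ+-171/62·τ²+197/124·τ³=-435/124

  seg 0: a=4 b=-307/62 c=0 d=45/124
  seg 1: a=-3 b=-37/62 c=135/62 d=-17/31
  seg 2: a=0 b=-145/62 c=-171/62 d=197/124
  seg 3: a=-3 b=353/62 c=210/31 d=-277/62
  seg 4: a=5 b=181/31 c=-411/62 d=137/124
S(6) = -435/124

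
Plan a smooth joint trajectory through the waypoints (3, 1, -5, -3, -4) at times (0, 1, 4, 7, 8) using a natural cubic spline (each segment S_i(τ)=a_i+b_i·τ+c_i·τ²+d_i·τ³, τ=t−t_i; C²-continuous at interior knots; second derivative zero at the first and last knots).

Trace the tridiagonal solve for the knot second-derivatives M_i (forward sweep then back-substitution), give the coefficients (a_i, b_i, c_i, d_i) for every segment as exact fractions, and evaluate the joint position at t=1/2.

  seg 0: a=3 b=-1169/624 c=0 d=-79/624
  seg 1: a=1 b=-703/312 c=-79/208 d=869/5616
  seg 2: a=-5 b=-17/48 c=79/78 d=-1259/5616
  seg 3: a=-3 b=-103/312 c=-209/208 d=209/624
S(1/2) = 3407/1664

Δ: Δ0=-2, Δ1=-2, Δ2=2/3, Δ3=-1
row 1: diag=8, rhs=0; c'=3/8, d'=0
row 2: denom=12−3·3/8=87/8; d'=(16−3·0)/(87/8)=128/87
row 3: denom=8−3·8/29=208/29; d'=(-10−3·128/87)/(208/29)=-209/104
back: M3=-209/104
back: M2=128/87−8/29·-209/104=79/39
back: M1=0−3/8·79/39=-79/104
M: M0=0, M1=-79/104, M2=79/39, M3=-209/104, M4=0
seg 0: a=3, c=M0/2=0, d=(M1−M0)/(6·1)=-79/624, b=Δ0−h0·(2M0+M1)/6=-1169/624
seg 1: a=1, c=M1/2=-79/208, d=(M2−M1)/(6·3)=869/5616, b=Δ1−h1·(2M1+M2)/6=-703/312
seg 2: a=-5, c=M2/2=79/78, d=(M3−M2)/(6·3)=-1259/5616, b=Δ2−h2·(2M2+M3)/6=-17/48
seg 3: a=-3, c=M3/2=-209/208, d=(M4−M3)/(6·1)=209/624, b=Δ3−h3·(2M3+M4)/6=-103/312
t_q=1/2 → seg 0, τ=1/2; S=3+-1169/624·τ+0·τ²+-79/624·τ³=3407/1664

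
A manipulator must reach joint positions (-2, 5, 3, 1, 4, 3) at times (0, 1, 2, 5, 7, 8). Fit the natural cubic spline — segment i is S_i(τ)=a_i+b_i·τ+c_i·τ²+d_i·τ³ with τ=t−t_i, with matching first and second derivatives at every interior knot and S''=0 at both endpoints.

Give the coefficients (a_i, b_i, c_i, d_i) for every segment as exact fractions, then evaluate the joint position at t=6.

  seg 0: a=-2 b=2131/228 c=0 d=-535/228
  seg 1: a=5 b=263/114 c=-535/76 d=623/228
  seg 2: a=3 b=-815/228 c=22/19 d=-43/684
  seg 3: a=1 b=191/114 c=45/76 d=-155/456
  seg 4: a=4 b=-2/57 c=-55/38 d=55/114
S(6) = 445/152

Δ: Δ0=7, Δ1=-2, Δ2=-2/3, Δ3=3/2, Δ4=-1
row 1: diag=4, rhs=-54; c'=1/4, d'=-27/2
row 2: denom=8−1·1/4=31/4; d'=(8−1·-27/2)/(31/4)=86/31
row 3: denom=10−3·12/31=274/31; d'=(13−3·86/31)/(274/31)=145/274
row 4: denom=6−2·31/137=760/137; d'=(-15−2·145/274)/(760/137)=-55/19
back: M4=-55/19
back: M3=145/274−31/137·-55/19=45/38
back: M2=86/31−12/31·45/38=44/19
back: M1=-27/2−1/4·44/19=-535/38
M: M0=0, M1=-535/38, M2=44/19, M3=45/38, M4=-55/19, M5=0
seg 0: a=-2, c=M0/2=0, d=(M1−M0)/(6·1)=-535/228, b=Δ0−h0·(2M0+M1)/6=2131/228
seg 1: a=5, c=M1/2=-535/76, d=(M2−M1)/(6·1)=623/228, b=Δ1−h1·(2M1+M2)/6=263/114
seg 2: a=3, c=M2/2=22/19, d=(M3−M2)/(6·3)=-43/684, b=Δ2−h2·(2M2+M3)/6=-815/228
seg 3: a=1, c=M3/2=45/76, d=(M4−M3)/(6·2)=-155/456, b=Δ3−h3·(2M3+M4)/6=191/114
seg 4: a=4, c=M4/2=-55/38, d=(M5−M4)/(6·1)=55/114, b=Δ4−h4·(2M4+M5)/6=-2/57
t_q=6 → seg 3, τ=1; S=1+191/114·τ+45/76·τ²+-155/456·τ³=445/152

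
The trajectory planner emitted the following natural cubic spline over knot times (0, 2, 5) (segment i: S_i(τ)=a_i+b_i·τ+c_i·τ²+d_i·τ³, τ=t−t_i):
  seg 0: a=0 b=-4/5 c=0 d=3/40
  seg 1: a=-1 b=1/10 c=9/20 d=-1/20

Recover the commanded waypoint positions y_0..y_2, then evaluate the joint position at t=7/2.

y_0 = S_0(0) = a_0 = 0
y_1 = S_1(0) = a_1 = -1
y_2 = S_1(3) = 2
t_q=7/2 is in segment 1 (τ=3/2); S_1(τ)=-1/160

y_0=0 y_1=-1 y_2=2
S(7/2) = -1/160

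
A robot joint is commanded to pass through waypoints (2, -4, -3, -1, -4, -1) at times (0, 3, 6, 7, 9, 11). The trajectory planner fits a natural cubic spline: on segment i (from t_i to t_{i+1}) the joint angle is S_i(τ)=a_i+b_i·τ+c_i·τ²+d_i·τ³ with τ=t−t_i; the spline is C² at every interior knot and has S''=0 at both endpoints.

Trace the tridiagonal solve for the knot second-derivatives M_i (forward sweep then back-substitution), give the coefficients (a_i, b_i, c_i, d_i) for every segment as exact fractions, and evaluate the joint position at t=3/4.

Δ: Δ0=-2, Δ1=1/3, Δ2=2, Δ3=-3/2, Δ4=3/2
row 1: diag=12, rhs=14; c'=1/4, d'=7/6
row 2: denom=8−3·1/4=29/4; d'=(10−3·7/6)/(29/4)=26/29
row 3: denom=6−1·4/29=170/29; d'=(-21−1·26/29)/(170/29)=-127/34
row 4: denom=8−2·29/85=622/85; d'=(18−2·-127/34)/(622/85)=2165/622
back: M4=2165/622
back: M3=-127/34−29/85·2165/622=-1531/311
back: M2=26/29−4/29·-1531/311=490/311
back: M1=7/6−1/4·490/311=721/933
M: M0=0, M1=721/933, M2=490/311, M3=-1531/311, M4=2165/622, M5=0
seg 0: a=2, c=M0/2=0, d=(M1−M0)/(6·3)=721/16794, b=Δ0−h0·(2M0+M1)/6=-4453/1866
seg 1: a=-4, c=M1/2=721/1866, d=(M2−M1)/(6·3)=749/16794, b=Δ1−h1·(2M1+M2)/6=-1145/933
seg 2: a=-3, c=M2/2=245/311, d=(M3−M2)/(6·1)=-2021/1866, b=Δ2−h2·(2M2+M3)/6=4283/1866
seg 3: a=-1, c=M3/2=-1531/622, d=(M4−M3)/(6·2)=5227/7464, b=Δ3−h3·(2M3+M4)/6=580/933
seg 4: a=-4, c=M4/2=2165/1244, d=(M5−M4)/(6·2)=-2165/7464, b=Δ4−h4·(2M4+M5)/6=-1531/1866
t_q=3/4 → seg 0, τ=3/4; S=2+-4453/1866·τ+0·τ²+721/16794·τ³=9089/39808

  seg 0: a=2 b=-4453/1866 c=0 d=721/16794
  seg 1: a=-4 b=-1145/933 c=721/1866 d=749/16794
  seg 2: a=-3 b=4283/1866 c=245/311 d=-2021/1866
  seg 3: a=-1 b=580/933 c=-1531/622 d=5227/7464
  seg 4: a=-4 b=-1531/1866 c=2165/1244 d=-2165/7464
S(3/4) = 9089/39808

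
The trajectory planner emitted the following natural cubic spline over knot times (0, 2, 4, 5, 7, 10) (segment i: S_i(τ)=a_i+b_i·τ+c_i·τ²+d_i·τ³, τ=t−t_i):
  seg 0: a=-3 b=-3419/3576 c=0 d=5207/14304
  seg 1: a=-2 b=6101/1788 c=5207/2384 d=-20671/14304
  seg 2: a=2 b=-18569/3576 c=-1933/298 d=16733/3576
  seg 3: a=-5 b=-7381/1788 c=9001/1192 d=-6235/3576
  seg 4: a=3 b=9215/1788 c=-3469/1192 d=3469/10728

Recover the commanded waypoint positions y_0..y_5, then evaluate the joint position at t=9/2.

y_0 = S_0(0) = a_0 = -3
y_1 = S_1(0) = a_1 = -2
y_2 = S_2(0) = a_2 = 2
y_3 = S_3(0) = a_3 = -5
y_4 = S_4(0) = a_4 = 3
y_5 = S_4(3) = 1
t_q=9/2 is in segment 2 (τ=1/2); S_2(τ)=-15573/9536

y_0=-3 y_1=-2 y_2=2 y_3=-5 y_4=3 y_5=1
S(9/2) = -15573/9536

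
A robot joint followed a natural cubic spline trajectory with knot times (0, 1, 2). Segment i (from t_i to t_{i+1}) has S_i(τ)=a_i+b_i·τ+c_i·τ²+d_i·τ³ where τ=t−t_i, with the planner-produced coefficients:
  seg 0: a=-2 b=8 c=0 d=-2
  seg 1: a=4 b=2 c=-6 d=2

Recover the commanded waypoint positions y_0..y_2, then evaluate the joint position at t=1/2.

y_0 = S_0(0) = a_0 = -2
y_1 = S_1(0) = a_1 = 4
y_2 = S_1(1) = 2
t_q=1/2 is in segment 0 (τ=1/2); S_0(τ)=7/4

y_0=-2 y_1=4 y_2=2
S(1/2) = 7/4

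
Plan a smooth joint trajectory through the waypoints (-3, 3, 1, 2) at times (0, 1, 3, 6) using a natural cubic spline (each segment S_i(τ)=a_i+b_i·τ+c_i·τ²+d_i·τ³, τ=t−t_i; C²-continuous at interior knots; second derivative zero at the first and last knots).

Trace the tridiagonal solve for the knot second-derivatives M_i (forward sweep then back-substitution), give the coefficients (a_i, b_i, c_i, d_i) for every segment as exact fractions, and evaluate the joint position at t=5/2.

  seg 0: a=-3 b=613/84 c=0 d=-109/84
  seg 1: a=3 b=143/42 c=-109/28 d=71/84
  seg 2: a=1 b=-85/42 c=33/28 d=-11/84
S(5/2) = 493/224

Δ: Δ0=6, Δ1=-1, Δ2=1/3
row 1: diag=6, rhs=-42; c'=1/3, d'=-7
row 2: denom=10−2·1/3=28/3; d'=(8−2·-7)/(28/3)=33/14
back: M2=33/14
back: M1=-7−1/3·33/14=-109/14
M: M0=0, M1=-109/14, M2=33/14, M3=0
seg 0: a=-3, c=M0/2=0, d=(M1−M0)/(6·1)=-109/84, b=Δ0−h0·(2M0+M1)/6=613/84
seg 1: a=3, c=M1/2=-109/28, d=(M2−M1)/(6·2)=71/84, b=Δ1−h1·(2M1+M2)/6=143/42
seg 2: a=1, c=M2/2=33/28, d=(M3−M2)/(6·3)=-11/84, b=Δ2−h2·(2M2+M3)/6=-85/42
t_q=5/2 → seg 1, τ=3/2; S=3+143/42·τ+-109/28·τ²+71/84·τ³=493/224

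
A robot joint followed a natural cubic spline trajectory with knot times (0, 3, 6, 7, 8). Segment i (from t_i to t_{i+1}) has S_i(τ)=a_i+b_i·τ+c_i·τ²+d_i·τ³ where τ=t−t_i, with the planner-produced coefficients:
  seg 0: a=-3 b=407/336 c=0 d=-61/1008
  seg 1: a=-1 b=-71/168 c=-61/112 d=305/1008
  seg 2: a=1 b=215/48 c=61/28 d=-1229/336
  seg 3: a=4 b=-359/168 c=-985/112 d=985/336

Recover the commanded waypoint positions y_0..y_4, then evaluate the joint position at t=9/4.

y_0=-3 y_1=-1 y_2=1 y_3=4 y_4=-4
S(9/4) = -987/1024

y_0 = S_0(0) = a_0 = -3
y_1 = S_1(0) = a_1 = -1
y_2 = S_2(0) = a_2 = 1
y_3 = S_3(0) = a_3 = 4
y_4 = S_3(1) = -4
t_q=9/4 is in segment 0 (τ=9/4); S_0(τ)=-987/1024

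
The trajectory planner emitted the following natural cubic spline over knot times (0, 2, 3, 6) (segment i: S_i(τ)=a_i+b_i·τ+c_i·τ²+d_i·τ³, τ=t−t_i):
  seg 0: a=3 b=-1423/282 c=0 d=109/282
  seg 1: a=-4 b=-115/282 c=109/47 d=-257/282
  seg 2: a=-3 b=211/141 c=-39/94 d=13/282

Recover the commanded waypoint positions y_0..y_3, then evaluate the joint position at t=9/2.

y_0 = S_0(0) = a_0 = 3
y_1 = S_1(0) = a_1 = -4
y_2 = S_2(0) = a_2 = -3
y_3 = S_2(3) = -1
t_q=9/2 is in segment 2 (τ=3/2); S_2(τ)=-1153/752

y_0=3 y_1=-4 y_2=-3 y_3=-1
S(9/2) = -1153/752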